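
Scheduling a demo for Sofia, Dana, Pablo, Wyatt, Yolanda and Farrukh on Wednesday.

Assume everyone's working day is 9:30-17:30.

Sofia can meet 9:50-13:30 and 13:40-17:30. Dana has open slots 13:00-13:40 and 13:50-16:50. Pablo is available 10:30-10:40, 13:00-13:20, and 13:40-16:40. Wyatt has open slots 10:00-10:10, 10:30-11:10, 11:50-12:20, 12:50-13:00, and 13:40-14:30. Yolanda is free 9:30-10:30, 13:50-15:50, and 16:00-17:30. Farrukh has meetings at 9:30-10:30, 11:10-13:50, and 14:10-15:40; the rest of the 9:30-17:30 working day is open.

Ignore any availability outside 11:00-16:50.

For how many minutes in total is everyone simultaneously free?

20 minutes

Farrukh free within 09:30–17:30: 10:30–11:10, 13:50–14:10, 15:40–17:30.
Sofia ∩ Dana: 13:00–13:30, 13:50–16:50.
Sofia ∩ Dana ∩ Pablo: 13:00–13:20, 13:50–16:40.
Sofia ∩ Dana ∩ Pablo ∩ Wyatt: 13:50–14:30.
Sofia ∩ Dana ∩ Pablo ∩ Wyatt ∩ Yolanda: 13:50–14:30.
Sofia ∩ Dana ∩ Pablo ∩ Wyatt ∩ Yolanda ∩ Farrukh: 13:50–14:10.
Restricted to 11:00–16:50: 13:50–14:10.
Total common minutes: 20.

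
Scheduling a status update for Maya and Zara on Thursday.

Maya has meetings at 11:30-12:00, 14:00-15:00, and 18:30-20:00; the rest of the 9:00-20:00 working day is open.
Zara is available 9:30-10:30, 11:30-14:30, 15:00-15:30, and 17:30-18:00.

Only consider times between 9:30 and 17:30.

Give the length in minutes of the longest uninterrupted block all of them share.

Maya free within 09:00–20:00: 09:00–11:30, 12:00–14:00, 15:00–18:30.
Maya ∩ Zara: 09:30–10:30, 12:00–14:00, 15:00–15:30, 17:30–18:00.
Restricted to 09:30–17:30: 09:30–10:30, 12:00–14:00, 15:00–15:30.
Common window lengths: 60, 120, 30 min; longest is 120.

120 minutes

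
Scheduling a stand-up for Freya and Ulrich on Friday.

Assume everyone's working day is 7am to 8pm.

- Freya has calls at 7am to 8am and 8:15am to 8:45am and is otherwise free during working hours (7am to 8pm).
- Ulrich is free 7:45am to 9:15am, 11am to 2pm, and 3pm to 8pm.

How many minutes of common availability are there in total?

525 minutes

Freya free within 07:00–20:00: 08:00–08:15, 08:45–20:00.
Freya ∩ Ulrich: 08:00–08:15, 08:45–09:15, 11:00–14:00, 15:00–20:00.
Total common minutes: 15 + 30 + 180 + 300 = 525.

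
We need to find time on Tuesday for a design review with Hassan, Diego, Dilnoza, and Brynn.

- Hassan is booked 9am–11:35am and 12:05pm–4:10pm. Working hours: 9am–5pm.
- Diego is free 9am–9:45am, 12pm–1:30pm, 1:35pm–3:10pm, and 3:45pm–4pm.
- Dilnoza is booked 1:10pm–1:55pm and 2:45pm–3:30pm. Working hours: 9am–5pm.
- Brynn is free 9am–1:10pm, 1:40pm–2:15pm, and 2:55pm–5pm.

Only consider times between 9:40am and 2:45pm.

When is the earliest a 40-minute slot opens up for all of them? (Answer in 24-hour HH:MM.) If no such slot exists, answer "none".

none

Hassan free within 09:00–17:00: 11:35–12:05, 16:10–17:00.
Dilnoza free within 09:00–17:00: 09:00–13:10, 13:55–14:45, 15:30–17:00.
Hassan ∩ Diego: 12:00–12:05.
Hassan ∩ Diego ∩ Dilnoza: 12:00–12:05.
Hassan ∩ Diego ∩ Dilnoza ∩ Brynn: 12:00–12:05.
Restricted to 09:40–14:45: 12:00–12:05.
Windows ≥ 40 min: (none).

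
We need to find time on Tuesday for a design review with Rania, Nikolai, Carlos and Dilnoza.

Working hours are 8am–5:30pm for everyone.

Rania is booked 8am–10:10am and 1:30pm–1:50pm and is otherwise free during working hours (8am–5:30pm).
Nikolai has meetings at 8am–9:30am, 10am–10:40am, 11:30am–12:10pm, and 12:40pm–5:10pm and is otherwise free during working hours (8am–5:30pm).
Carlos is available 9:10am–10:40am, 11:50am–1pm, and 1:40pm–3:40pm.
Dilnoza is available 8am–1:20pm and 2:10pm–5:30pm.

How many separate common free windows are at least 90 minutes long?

0

Rania free within 08:00–17:30: 10:10–13:30, 13:50–17:30.
Nikolai free within 08:00–17:30: 09:30–10:00, 10:40–11:30, 12:10–12:40, 17:10–17:30.
Rania ∩ Nikolai: 10:40–11:30, 12:10–12:40, 17:10–17:30.
Rania ∩ Nikolai ∩ Carlos: 12:10–12:40.
Rania ∩ Nikolai ∩ Carlos ∩ Dilnoza: 12:10–12:40.
Windows ≥ 90 min: (none).
That's 0 windows.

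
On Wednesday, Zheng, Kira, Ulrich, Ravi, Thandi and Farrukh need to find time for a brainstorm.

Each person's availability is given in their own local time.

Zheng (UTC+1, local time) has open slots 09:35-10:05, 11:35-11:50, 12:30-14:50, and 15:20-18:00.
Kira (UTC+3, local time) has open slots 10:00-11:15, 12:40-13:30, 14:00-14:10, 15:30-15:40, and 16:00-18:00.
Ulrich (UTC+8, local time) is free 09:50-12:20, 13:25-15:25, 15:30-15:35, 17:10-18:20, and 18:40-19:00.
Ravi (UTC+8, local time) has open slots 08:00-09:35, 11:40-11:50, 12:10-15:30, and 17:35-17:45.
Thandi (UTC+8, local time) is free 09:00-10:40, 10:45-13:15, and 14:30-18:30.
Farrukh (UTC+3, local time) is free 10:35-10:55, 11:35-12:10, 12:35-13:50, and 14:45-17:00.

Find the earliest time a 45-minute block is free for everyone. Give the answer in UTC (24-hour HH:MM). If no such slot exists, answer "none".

none

Zheng → UTC: 08:35–09:05, 10:35–10:50, 11:30–13:50, 14:20–17:00.
Kira → UTC: 07:00–08:15, 09:40–10:30, 11:00–11:10, 12:30–12:40, 13:00–15:00.
Ulrich → UTC: 01:50–04:20, 05:25–07:25, 07:30–07:35, 09:10–10:20, 10:40–11:00.
Ravi → UTC: 00:00–01:35, 03:40–03:50, 04:10–07:30, 09:35–09:45.
Thandi → UTC: 01:00–02:40, 02:45–05:15, 06:30–10:30.
Farrukh → UTC: 07:35–07:55, 08:35–09:10, 09:35–10:50, 11:45–14:00.
Zheng ∩ Kira: 12:30–12:40, 13:00–13:50, 14:20–15:00.
Zheng ∩ Kira ∩ Ulrich: (none).
Zheng ∩ Kira ∩ Ulrich ∩ Ravi: (none).
Zheng ∩ Kira ∩ Ulrich ∩ Ravi ∩ Thandi: (none).
Zheng ∩ Kira ∩ Ulrich ∩ Ravi ∩ Thandi ∩ Farrukh: (none).
Windows ≥ 45 min: (none).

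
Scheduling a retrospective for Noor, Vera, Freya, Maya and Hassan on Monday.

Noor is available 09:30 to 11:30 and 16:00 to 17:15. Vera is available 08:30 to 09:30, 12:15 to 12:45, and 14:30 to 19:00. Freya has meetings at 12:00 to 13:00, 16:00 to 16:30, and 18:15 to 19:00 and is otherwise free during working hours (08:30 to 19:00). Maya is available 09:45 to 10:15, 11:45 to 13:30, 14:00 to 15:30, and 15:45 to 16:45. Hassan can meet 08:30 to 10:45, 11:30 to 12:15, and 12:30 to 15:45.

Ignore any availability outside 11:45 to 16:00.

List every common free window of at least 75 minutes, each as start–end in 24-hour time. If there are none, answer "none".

Freya free within 08:30–19:00: 08:30–12:00, 13:00–16:00, 16:30–18:15.
Noor ∩ Vera: 16:00–17:15.
Noor ∩ Vera ∩ Freya: 16:30–17:15.
Noor ∩ Vera ∩ Freya ∩ Maya: 16:30–16:45.
Noor ∩ Vera ∩ Freya ∩ Maya ∩ Hassan: (none).
Restricted to 11:45–16:00: (none).
Windows ≥ 75 min: (none).

none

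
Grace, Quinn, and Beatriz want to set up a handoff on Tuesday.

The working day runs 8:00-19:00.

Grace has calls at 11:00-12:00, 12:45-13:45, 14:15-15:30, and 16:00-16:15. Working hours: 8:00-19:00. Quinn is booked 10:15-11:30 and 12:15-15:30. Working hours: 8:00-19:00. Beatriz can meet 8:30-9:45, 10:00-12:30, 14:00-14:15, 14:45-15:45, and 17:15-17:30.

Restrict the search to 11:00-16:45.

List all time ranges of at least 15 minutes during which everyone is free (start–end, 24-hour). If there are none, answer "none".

Grace free within 08:00–19:00: 08:00–11:00, 12:00–12:45, 13:45–14:15, 15:30–16:00, 16:15–19:00.
Quinn free within 08:00–19:00: 08:00–10:15, 11:30–12:15, 15:30–19:00.
Grace ∩ Quinn: 08:00–10:15, 12:00–12:15, 15:30–16:00, 16:15–19:00.
Grace ∩ Quinn ∩ Beatriz: 08:30–09:45, 10:00–10:15, 12:00–12:15, 15:30–15:45, 17:15–17:30.
Restricted to 11:00–16:45: 12:00–12:15, 15:30–15:45.
Windows ≥ 15 min: 12:00–12:15, 15:30–15:45.

12:00–12:15, 15:30–15:45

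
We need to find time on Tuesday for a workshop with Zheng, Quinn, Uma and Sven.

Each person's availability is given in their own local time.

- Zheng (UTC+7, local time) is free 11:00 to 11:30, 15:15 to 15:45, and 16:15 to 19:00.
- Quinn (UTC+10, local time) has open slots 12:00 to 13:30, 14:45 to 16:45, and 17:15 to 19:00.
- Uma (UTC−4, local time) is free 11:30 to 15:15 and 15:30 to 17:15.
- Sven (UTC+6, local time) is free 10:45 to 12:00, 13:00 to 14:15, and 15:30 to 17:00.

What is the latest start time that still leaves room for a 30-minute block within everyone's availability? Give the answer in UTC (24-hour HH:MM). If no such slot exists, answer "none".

Zheng → UTC: 04:00–04:30, 08:15–08:45, 09:15–12:00.
Quinn → UTC: 02:00–03:30, 04:45–06:45, 07:15–09:00.
Uma → UTC: 15:30–19:15, 19:30–21:15.
Sven → UTC: 04:45–06:00, 07:00–08:15, 09:30–11:00.
Zheng ∩ Quinn: 08:15–08:45.
Zheng ∩ Quinn ∩ Uma: (none).
Zheng ∩ Quinn ∩ Uma ∩ Sven: (none).
Windows ≥ 30 min: (none).

none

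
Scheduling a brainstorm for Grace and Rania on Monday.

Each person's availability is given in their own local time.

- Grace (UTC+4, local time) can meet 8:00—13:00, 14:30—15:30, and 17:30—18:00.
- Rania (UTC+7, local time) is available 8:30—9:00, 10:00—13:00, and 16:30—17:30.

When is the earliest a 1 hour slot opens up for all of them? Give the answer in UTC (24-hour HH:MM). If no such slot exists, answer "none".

Grace → UTC: 04:00–09:00, 10:30–11:30, 13:30–14:00.
Rania → UTC: 01:30–02:00, 03:00–06:00, 09:30–10:30.
Grace ∩ Rania: 04:00–06:00.
Windows ≥ 60 min: 04:00–06:00.
Earliest such window starts at 04:00.

04:00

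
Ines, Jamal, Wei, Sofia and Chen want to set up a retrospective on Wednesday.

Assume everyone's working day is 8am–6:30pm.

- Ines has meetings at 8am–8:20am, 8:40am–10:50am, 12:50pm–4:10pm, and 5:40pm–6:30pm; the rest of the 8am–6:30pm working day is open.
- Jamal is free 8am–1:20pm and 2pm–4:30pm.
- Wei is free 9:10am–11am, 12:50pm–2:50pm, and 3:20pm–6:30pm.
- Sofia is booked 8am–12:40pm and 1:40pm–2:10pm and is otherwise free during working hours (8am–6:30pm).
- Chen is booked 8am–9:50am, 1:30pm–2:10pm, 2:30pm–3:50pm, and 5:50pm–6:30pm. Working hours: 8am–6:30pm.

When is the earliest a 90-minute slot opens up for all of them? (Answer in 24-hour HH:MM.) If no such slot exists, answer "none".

Ines free within 08:00–18:30: 08:20–08:40, 10:50–12:50, 16:10–17:40.
Sofia free within 08:00–18:30: 12:40–13:40, 14:10–18:30.
Chen free within 08:00–18:30: 09:50–13:30, 14:10–14:30, 15:50–17:50.
Ines ∩ Jamal: 08:20–08:40, 10:50–12:50, 16:10–16:30.
Ines ∩ Jamal ∩ Wei: 10:50–11:00, 16:10–16:30.
Ines ∩ Jamal ∩ Wei ∩ Sofia: 16:10–16:30.
Ines ∩ Jamal ∩ Wei ∩ Sofia ∩ Chen: 16:10–16:30.
Windows ≥ 90 min: (none).

none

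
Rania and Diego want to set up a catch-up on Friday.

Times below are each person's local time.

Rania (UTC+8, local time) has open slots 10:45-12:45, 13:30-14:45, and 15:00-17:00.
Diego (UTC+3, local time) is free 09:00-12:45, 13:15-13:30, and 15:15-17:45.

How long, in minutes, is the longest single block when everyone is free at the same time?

120 minutes

Rania → UTC: 02:45–04:45, 05:30–06:45, 07:00–09:00.
Diego → UTC: 06:00–09:45, 10:15–10:30, 12:15–14:45.
Rania ∩ Diego: 06:00–06:45, 07:00–09:00.
Common window lengths: 45, 120 min; longest is 120.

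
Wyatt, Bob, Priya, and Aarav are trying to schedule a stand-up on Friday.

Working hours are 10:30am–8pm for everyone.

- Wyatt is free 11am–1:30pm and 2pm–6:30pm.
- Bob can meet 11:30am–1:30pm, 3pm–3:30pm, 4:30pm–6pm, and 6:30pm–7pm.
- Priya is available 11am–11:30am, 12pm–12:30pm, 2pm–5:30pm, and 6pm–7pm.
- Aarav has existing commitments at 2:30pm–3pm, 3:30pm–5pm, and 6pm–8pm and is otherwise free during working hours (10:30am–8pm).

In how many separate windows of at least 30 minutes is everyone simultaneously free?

Aarav free within 10:30–20:00: 10:30–14:30, 15:00–15:30, 17:00–18:00.
Wyatt ∩ Bob: 11:30–13:30, 15:00–15:30, 16:30–18:00.
Wyatt ∩ Bob ∩ Priya: 12:00–12:30, 15:00–15:30, 16:30–17:30.
Wyatt ∩ Bob ∩ Priya ∩ Aarav: 12:00–12:30, 15:00–15:30, 17:00–17:30.
Windows ≥ 30 min: 12:00–12:30, 15:00–15:30, 17:00–17:30.
That's 3 windows.

3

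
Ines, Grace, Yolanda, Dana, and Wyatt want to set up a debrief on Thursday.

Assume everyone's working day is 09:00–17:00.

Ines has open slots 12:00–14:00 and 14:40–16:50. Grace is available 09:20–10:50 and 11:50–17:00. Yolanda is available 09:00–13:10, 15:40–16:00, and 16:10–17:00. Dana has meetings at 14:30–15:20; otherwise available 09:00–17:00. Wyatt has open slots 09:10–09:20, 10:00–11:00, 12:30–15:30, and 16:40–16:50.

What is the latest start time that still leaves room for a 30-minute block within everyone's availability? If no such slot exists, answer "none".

12:40

Dana free within 09:00–17:00: 09:00–14:30, 15:20–17:00.
Ines ∩ Grace: 12:00–14:00, 14:40–16:50.
Ines ∩ Grace ∩ Yolanda: 12:00–13:10, 15:40–16:00, 16:10–16:50.
Ines ∩ Grace ∩ Yolanda ∩ Dana: 12:00–13:10, 15:40–16:00, 16:10–16:50.
Ines ∩ Grace ∩ Yolanda ∩ Dana ∩ Wyatt: 12:30–13:10, 16:40–16:50.
Windows ≥ 30 min: 12:30–13:10.
Latest start in the last window 12:30–13:10 is 13:10 − 30 min = 12:40.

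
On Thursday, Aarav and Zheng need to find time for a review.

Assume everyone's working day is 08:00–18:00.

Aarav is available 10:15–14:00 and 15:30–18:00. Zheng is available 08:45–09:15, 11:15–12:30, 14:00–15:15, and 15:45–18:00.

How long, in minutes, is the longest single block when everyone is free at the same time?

135 minutes

Aarav ∩ Zheng: 11:15–12:30, 15:45–18:00.
Common window lengths: 75, 135 min; longest is 135.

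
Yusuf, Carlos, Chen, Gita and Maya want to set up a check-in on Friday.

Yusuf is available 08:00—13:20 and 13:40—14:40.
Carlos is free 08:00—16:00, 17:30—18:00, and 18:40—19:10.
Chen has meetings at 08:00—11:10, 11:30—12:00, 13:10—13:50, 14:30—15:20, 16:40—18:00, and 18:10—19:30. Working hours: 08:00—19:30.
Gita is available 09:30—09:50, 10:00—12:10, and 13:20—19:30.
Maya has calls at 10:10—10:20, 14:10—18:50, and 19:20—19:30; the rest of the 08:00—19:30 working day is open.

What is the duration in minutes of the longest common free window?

20 minutes

Chen free within 08:00–19:30: 11:10–11:30, 12:00–13:10, 13:50–14:30, 15:20–16:40, 18:00–18:10.
Maya free within 08:00–19:30: 08:00–10:10, 10:20–14:10, 18:50–19:20.
Yusuf ∩ Carlos: 08:00–13:20, 13:40–14:40.
Yusuf ∩ Carlos ∩ Chen: 11:10–11:30, 12:00–13:10, 13:50–14:30.
Yusuf ∩ Carlos ∩ Chen ∩ Gita: 11:10–11:30, 12:00–12:10, 13:50–14:30.
Yusuf ∩ Carlos ∩ Chen ∩ Gita ∩ Maya: 11:10–11:30, 12:00–12:10, 13:50–14:10.
Common window lengths: 20, 10, 20 min; longest is 20.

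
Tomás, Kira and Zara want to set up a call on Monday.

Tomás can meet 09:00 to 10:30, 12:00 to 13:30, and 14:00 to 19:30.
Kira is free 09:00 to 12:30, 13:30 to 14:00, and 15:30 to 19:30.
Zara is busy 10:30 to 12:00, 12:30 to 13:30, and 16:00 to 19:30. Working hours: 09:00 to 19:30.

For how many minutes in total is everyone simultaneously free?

Zara free within 09:00–19:30: 09:00–10:30, 12:00–12:30, 13:30–16:00.
Tomás ∩ Kira: 09:00–10:30, 12:00–12:30, 15:30–19:30.
Tomás ∩ Kira ∩ Zara: 09:00–10:30, 12:00–12:30, 15:30–16:00.
Total common minutes: 90 + 30 + 30 = 150.

150 minutes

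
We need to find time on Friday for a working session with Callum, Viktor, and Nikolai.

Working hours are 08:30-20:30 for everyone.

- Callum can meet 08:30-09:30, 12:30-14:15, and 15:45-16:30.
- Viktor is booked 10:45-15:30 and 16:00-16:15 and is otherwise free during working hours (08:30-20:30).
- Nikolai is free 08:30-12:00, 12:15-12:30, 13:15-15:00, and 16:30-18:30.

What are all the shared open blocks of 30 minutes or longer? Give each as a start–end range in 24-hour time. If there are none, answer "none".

08:30–09:30

Viktor free within 08:30–20:30: 08:30–10:45, 15:30–16:00, 16:15–20:30.
Callum ∩ Viktor: 08:30–09:30, 15:45–16:00, 16:15–16:30.
Callum ∩ Viktor ∩ Nikolai: 08:30–09:30.
Windows ≥ 30 min: 08:30–09:30.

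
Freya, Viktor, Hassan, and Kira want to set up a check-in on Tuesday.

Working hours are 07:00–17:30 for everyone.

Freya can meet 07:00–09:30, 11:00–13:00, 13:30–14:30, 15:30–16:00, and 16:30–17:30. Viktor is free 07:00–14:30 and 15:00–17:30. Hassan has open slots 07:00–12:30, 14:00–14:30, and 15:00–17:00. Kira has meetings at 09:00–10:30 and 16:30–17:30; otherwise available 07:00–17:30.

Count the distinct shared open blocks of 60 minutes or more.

2

Kira free within 07:00–17:30: 07:00–09:00, 10:30–16:30.
Freya ∩ Viktor: 07:00–09:30, 11:00–13:00, 13:30–14:30, 15:30–16:00, 16:30–17:30.
Freya ∩ Viktor ∩ Hassan: 07:00–09:30, 11:00–12:30, 14:00–14:30, 15:30–16:00, 16:30–17:00.
Freya ∩ Viktor ∩ Hassan ∩ Kira: 07:00–09:00, 11:00–12:30, 14:00–14:30, 15:30–16:00.
Windows ≥ 60 min: 07:00–09:00, 11:00–12:30.
That's 2 windows.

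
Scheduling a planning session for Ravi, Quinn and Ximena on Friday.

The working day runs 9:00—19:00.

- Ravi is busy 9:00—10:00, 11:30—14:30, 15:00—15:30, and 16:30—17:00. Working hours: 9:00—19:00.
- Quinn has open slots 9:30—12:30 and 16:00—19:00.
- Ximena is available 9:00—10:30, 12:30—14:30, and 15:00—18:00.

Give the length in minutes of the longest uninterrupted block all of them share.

Ravi free within 09:00–19:00: 10:00–11:30, 14:30–15:00, 15:30–16:30, 17:00–19:00.
Ravi ∩ Quinn: 10:00–11:30, 16:00–16:30, 17:00–19:00.
Ravi ∩ Quinn ∩ Ximena: 10:00–10:30, 16:00–16:30, 17:00–18:00.
Common window lengths: 30, 30, 60 min; longest is 60.

60 minutes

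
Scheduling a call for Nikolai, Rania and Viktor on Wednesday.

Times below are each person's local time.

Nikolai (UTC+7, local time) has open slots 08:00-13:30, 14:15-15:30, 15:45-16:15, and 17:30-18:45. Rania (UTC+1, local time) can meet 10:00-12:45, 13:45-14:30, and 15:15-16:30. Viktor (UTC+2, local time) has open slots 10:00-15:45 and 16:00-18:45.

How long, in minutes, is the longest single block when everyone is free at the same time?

75 minutes

Nikolai → UTC: 01:00–06:30, 07:15–08:30, 08:45–09:15, 10:30–11:45.
Rania → UTC: 09:00–11:45, 12:45–13:30, 14:15–15:30.
Viktor → UTC: 08:00–13:45, 14:00–16:45.
Nikolai ∩ Rania: 09:00–09:15, 10:30–11:45.
Nikolai ∩ Rania ∩ Viktor: 09:00–09:15, 10:30–11:45.
Common window lengths: 15, 75 min; longest is 75.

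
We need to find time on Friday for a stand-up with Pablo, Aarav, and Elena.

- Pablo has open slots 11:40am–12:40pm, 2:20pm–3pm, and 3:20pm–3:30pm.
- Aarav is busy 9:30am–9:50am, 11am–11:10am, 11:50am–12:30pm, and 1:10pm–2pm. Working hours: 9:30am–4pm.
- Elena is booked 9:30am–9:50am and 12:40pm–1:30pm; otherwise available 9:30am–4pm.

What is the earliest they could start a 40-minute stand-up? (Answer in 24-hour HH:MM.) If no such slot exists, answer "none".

Aarav free within 09:30–16:00: 09:50–11:00, 11:10–11:50, 12:30–13:10, 14:00–16:00.
Elena free within 09:30–16:00: 09:50–12:40, 13:30–16:00.
Pablo ∩ Aarav: 11:40–11:50, 12:30–12:40, 14:20–15:00, 15:20–15:30.
Pablo ∩ Aarav ∩ Elena: 11:40–11:50, 12:30–12:40, 14:20–15:00, 15:20–15:30.
Windows ≥ 40 min: 14:20–15:00.
Earliest such window starts at 14:20.

14:20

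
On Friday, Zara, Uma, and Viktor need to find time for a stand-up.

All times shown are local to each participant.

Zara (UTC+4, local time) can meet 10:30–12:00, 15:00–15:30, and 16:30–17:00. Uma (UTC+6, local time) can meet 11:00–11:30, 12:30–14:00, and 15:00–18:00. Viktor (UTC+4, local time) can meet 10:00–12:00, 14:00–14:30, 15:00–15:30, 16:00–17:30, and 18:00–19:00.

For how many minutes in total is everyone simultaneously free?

120 minutes

Zara → UTC: 06:30–08:00, 11:00–11:30, 12:30–13:00.
Uma → UTC: 05:00–05:30, 06:30–08:00, 09:00–12:00.
Viktor → UTC: 06:00–08:00, 10:00–10:30, 11:00–11:30, 12:00–13:30, 14:00–15:00.
Zara ∩ Uma: 06:30–08:00, 11:00–11:30.
Zara ∩ Uma ∩ Viktor: 06:30–08:00, 11:00–11:30.
Total common minutes: 90 + 30 = 120.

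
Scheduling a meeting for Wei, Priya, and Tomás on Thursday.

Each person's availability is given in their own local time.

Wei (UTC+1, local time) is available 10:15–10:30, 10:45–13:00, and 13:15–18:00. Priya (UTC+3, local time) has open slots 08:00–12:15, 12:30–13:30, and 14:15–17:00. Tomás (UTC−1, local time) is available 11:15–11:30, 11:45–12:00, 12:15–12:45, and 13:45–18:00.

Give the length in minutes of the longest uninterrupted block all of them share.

Wei → UTC: 09:15–09:30, 09:45–12:00, 12:15–17:00.
Priya → UTC: 05:00–09:15, 09:30–10:30, 11:15–14:00.
Tomás → UTC: 12:15–12:30, 12:45–13:00, 13:15–13:45, 14:45–19:00.
Wei ∩ Priya: 09:45–10:30, 11:15–12:00, 12:15–14:00.
Wei ∩ Priya ∩ Tomás: 12:15–12:30, 12:45–13:00, 13:15–13:45.
Common window lengths: 15, 15, 30 min; longest is 30.

30 minutes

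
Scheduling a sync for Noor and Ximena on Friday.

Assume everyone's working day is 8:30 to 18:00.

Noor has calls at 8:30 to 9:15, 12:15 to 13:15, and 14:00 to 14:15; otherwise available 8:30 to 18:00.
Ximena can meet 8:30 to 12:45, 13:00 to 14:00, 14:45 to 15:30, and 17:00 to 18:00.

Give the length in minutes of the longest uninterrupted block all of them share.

Noor free within 08:30–18:00: 09:15–12:15, 13:15–14:00, 14:15–18:00.
Noor ∩ Ximena: 09:15–12:15, 13:15–14:00, 14:45–15:30, 17:00–18:00.
Common window lengths: 180, 45, 45, 60 min; longest is 180.

180 minutes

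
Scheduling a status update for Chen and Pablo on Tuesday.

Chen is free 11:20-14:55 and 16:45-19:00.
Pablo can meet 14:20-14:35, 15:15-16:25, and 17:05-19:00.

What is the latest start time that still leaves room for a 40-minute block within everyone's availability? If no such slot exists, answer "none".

18:20

Chen ∩ Pablo: 14:20–14:35, 17:05–19:00.
Windows ≥ 40 min: 17:05–19:00.
Latest start in the last window 17:05–19:00 is 19:00 − 40 min = 18:20.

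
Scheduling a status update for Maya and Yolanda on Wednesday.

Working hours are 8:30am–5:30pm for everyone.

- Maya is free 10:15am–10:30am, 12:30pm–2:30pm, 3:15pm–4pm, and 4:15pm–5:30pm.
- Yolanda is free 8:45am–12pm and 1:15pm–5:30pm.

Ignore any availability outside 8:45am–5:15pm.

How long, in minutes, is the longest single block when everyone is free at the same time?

Maya ∩ Yolanda: 10:15–10:30, 13:15–14:30, 15:15–16:00, 16:15–17:30.
Restricted to 08:45–17:15: 10:15–10:30, 13:15–14:30, 15:15–16:00, 16:15–17:15.
Common window lengths: 15, 75, 45, 60 min; longest is 75.

75 minutes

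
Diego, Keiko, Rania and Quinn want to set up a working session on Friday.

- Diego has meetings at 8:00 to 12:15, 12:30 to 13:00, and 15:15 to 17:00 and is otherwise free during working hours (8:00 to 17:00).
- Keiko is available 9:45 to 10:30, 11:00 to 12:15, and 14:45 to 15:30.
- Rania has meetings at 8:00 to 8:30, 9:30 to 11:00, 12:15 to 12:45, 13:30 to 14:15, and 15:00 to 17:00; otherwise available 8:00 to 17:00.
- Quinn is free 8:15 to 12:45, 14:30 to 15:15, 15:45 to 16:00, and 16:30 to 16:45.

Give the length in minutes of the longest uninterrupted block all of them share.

15 minutes

Diego free within 08:00–17:00: 12:15–12:30, 13:00–15:15.
Rania free within 08:00–17:00: 08:30–09:30, 11:00–12:15, 12:45–13:30, 14:15–15:00.
Diego ∩ Keiko: 14:45–15:15.
Diego ∩ Keiko ∩ Rania: 14:45–15:00.
Diego ∩ Keiko ∩ Rania ∩ Quinn: 14:45–15:00.
Single common window of 15 minutes.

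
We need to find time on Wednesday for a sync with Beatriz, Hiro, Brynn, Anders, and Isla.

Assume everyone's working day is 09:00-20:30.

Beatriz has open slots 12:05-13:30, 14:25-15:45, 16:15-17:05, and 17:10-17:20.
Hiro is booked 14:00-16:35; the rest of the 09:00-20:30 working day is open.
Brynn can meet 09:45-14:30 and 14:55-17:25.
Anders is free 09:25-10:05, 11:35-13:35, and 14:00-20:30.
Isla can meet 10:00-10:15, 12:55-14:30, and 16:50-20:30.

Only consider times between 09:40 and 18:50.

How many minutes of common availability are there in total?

Hiro free within 09:00–20:30: 09:00–14:00, 16:35–20:30.
Beatriz ∩ Hiro: 12:05–13:30, 16:35–17:05, 17:10–17:20.
Beatriz ∩ Hiro ∩ Brynn: 12:05–13:30, 16:35–17:05, 17:10–17:20.
Beatriz ∩ Hiro ∩ Brynn ∩ Anders: 12:05–13:30, 16:35–17:05, 17:10–17:20.
Beatriz ∩ Hiro ∩ Brynn ∩ Anders ∩ Isla: 12:55–13:30, 16:50–17:05, 17:10–17:20.
Restricted to 09:40–18:50: 12:55–13:30, 16:50–17:05, 17:10–17:20.
Total common minutes: 35 + 15 + 10 = 60.

60 minutes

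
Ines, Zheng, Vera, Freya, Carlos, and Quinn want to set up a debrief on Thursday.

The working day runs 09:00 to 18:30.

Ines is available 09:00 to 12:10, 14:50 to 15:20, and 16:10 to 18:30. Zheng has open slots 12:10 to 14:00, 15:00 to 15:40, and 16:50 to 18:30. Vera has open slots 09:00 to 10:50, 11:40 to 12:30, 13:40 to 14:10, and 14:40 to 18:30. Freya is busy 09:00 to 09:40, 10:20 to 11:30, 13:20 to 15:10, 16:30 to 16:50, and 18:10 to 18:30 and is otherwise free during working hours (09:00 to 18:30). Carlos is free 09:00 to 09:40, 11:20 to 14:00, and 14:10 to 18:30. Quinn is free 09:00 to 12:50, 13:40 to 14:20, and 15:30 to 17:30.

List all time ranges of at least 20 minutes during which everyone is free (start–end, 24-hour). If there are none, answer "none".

Freya free within 09:00–18:30: 09:40–10:20, 11:30–13:20, 15:10–16:30, 16:50–18:10.
Ines ∩ Zheng: 15:00–15:20, 16:50–18:30.
Ines ∩ Zheng ∩ Vera: 15:00–15:20, 16:50–18:30.
Ines ∩ Zheng ∩ Vera ∩ Freya: 15:10–15:20, 16:50–18:10.
Ines ∩ Zheng ∩ Vera ∩ Freya ∩ Carlos: 15:10–15:20, 16:50–18:10.
Ines ∩ Zheng ∩ Vera ∩ Freya ∩ Carlos ∩ Quinn: 16:50–17:30.
Windows ≥ 20 min: 16:50–17:30.

16:50–17:30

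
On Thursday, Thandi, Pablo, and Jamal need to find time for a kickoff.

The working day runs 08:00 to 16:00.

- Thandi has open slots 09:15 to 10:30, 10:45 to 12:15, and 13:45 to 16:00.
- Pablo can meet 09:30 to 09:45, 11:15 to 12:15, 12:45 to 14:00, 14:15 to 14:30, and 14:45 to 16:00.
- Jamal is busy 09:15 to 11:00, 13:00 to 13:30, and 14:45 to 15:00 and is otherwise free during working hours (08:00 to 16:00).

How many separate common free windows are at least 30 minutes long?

Jamal free within 08:00–16:00: 08:00–09:15, 11:00–13:00, 13:30–14:45, 15:00–16:00.
Thandi ∩ Pablo: 09:30–09:45, 11:15–12:15, 13:45–14:00, 14:15–14:30, 14:45–16:00.
Thandi ∩ Pablo ∩ Jamal: 11:15–12:15, 13:45–14:00, 14:15–14:30, 15:00–16:00.
Windows ≥ 30 min: 11:15–12:15, 15:00–16:00.
That's 2 windows.

2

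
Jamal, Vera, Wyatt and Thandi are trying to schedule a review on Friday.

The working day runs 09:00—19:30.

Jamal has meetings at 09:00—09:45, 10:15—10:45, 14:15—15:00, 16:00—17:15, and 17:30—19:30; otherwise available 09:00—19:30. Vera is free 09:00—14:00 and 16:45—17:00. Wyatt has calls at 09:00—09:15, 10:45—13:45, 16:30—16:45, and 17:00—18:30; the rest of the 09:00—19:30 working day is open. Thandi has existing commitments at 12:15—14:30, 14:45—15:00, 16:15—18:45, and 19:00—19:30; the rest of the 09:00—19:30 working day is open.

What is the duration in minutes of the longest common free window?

30 minutes

Jamal free within 09:00–19:30: 09:45–10:15, 10:45–14:15, 15:00–16:00, 17:15–17:30.
Wyatt free within 09:00–19:30: 09:15–10:45, 13:45–16:30, 16:45–17:00, 18:30–19:30.
Thandi free within 09:00–19:30: 09:00–12:15, 14:30–14:45, 15:00–16:15, 18:45–19:00.
Jamal ∩ Vera: 09:45–10:15, 10:45–14:00.
Jamal ∩ Vera ∩ Wyatt: 09:45–10:15, 13:45–14:00.
Jamal ∩ Vera ∩ Wyatt ∩ Thandi: 09:45–10:15.
Single common window of 30 minutes.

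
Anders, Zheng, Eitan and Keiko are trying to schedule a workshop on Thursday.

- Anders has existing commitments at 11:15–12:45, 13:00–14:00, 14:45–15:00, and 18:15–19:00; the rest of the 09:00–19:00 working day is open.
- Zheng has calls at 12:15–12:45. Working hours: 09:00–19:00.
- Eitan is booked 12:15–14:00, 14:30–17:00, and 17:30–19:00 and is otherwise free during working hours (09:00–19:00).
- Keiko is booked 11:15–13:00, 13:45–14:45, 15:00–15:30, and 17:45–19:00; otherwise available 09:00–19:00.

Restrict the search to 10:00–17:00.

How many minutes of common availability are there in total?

75 minutes

Anders free within 09:00–19:00: 09:00–11:15, 12:45–13:00, 14:00–14:45, 15:00–18:15.
Zheng free within 09:00–19:00: 09:00–12:15, 12:45–19:00.
Eitan free within 09:00–19:00: 09:00–12:15, 14:00–14:30, 17:00–17:30.
Keiko free within 09:00–19:00: 09:00–11:15, 13:00–13:45, 14:45–15:00, 15:30–17:45.
Anders ∩ Zheng: 09:00–11:15, 12:45–13:00, 14:00–14:45, 15:00–18:15.
Anders ∩ Zheng ∩ Eitan: 09:00–11:15, 14:00–14:30, 17:00–17:30.
Anders ∩ Zheng ∩ Eitan ∩ Keiko: 09:00–11:15, 17:00–17:30.
Restricted to 10:00–17:00: 10:00–11:15.
Total common minutes: 75.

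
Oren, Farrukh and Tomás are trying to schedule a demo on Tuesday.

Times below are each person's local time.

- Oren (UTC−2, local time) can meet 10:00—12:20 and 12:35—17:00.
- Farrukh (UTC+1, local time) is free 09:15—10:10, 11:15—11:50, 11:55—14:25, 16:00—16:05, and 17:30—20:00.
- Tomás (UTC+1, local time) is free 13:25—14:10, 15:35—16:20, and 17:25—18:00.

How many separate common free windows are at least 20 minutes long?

Oren → UTC: 12:00–14:20, 14:35–19:00.
Farrukh → UTC: 08:15–09:10, 10:15–10:50, 10:55–13:25, 15:00–15:05, 16:30–19:00.
Tomás → UTC: 12:25–13:10, 14:35–15:20, 16:25–17:00.
Oren ∩ Farrukh: 12:00–13:25, 15:00–15:05, 16:30–19:00.
Oren ∩ Farrukh ∩ Tomás: 12:25–13:10, 15:00–15:05, 16:30–17:00.
Windows ≥ 20 min: 12:25–13:10, 16:30–17:00.
That's 2 windows.

2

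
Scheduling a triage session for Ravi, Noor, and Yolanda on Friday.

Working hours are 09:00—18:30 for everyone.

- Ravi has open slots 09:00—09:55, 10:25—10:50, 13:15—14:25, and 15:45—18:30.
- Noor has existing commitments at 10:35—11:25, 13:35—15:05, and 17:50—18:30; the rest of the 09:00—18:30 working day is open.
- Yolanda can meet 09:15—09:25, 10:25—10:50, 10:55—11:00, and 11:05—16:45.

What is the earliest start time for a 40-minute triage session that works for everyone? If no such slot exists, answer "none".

15:45

Noor free within 09:00–18:30: 09:00–10:35, 11:25–13:35, 15:05–17:50.
Ravi ∩ Noor: 09:00–09:55, 10:25–10:35, 13:15–13:35, 15:45–17:50.
Ravi ∩ Noor ∩ Yolanda: 09:15–09:25, 10:25–10:35, 13:15–13:35, 15:45–16:45.
Windows ≥ 40 min: 15:45–16:45.
Earliest such window starts at 15:45.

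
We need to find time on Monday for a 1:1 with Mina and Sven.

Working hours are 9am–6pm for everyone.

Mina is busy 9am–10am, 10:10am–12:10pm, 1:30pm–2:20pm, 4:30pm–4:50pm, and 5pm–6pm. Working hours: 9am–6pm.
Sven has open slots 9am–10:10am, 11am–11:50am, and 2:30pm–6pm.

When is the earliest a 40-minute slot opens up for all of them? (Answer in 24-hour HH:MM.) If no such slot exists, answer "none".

Mina free within 09:00–18:00: 10:00–10:10, 12:10–13:30, 14:20–16:30, 16:50–17:00.
Mina ∩ Sven: 10:00–10:10, 14:30–16:30, 16:50–17:00.
Windows ≥ 40 min: 14:30–16:30.
Earliest such window starts at 14:30.

14:30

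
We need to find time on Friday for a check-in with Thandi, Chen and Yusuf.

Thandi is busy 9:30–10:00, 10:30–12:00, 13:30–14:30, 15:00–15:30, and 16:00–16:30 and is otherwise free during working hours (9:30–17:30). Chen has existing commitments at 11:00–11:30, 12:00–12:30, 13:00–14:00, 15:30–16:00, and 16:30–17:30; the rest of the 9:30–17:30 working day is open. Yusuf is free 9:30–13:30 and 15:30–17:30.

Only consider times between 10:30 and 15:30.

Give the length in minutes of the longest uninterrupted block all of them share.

30 minutes

Thandi free within 09:30–17:30: 10:00–10:30, 12:00–13:30, 14:30–15:00, 15:30–16:00, 16:30–17:30.
Chen free within 09:30–17:30: 09:30–11:00, 11:30–12:00, 12:30–13:00, 14:00–15:30, 16:00–16:30.
Thandi ∩ Chen: 10:00–10:30, 12:30–13:00, 14:30–15:00.
Thandi ∩ Chen ∩ Yusuf: 10:00–10:30, 12:30–13:00.
Restricted to 10:30–15:30: 12:30–13:00.
Single common window of 30 minutes.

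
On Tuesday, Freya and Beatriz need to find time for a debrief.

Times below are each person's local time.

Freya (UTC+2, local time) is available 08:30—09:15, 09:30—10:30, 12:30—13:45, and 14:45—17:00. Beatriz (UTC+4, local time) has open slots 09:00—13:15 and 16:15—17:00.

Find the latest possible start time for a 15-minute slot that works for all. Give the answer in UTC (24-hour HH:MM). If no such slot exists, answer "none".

12:45

Freya → UTC: 06:30–07:15, 07:30–08:30, 10:30–11:45, 12:45–15:00.
Beatriz → UTC: 05:00–09:15, 12:15–13:00.
Freya ∩ Beatriz: 06:30–07:15, 07:30–08:30, 12:45–13:00.
Windows ≥ 15 min: 06:30–07:15, 07:30–08:30, 12:45–13:00.
Latest start in the last window 12:45–13:00 is 13:00 − 15 min = 12:45.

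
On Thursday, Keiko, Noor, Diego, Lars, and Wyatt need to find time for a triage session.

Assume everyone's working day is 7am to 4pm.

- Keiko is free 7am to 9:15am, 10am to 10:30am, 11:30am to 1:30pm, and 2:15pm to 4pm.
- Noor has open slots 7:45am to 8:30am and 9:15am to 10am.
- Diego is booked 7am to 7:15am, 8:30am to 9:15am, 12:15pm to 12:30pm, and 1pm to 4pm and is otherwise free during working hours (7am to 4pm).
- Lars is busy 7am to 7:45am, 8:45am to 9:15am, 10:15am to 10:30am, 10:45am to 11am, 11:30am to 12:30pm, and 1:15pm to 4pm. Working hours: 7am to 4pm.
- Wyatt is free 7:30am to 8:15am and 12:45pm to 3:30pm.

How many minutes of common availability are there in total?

Diego free within 07:00–16:00: 07:15–08:30, 09:15–12:15, 12:30–13:00.
Lars free within 07:00–16:00: 07:45–08:45, 09:15–10:15, 10:30–10:45, 11:00–11:30, 12:30–13:15.
Keiko ∩ Noor: 07:45–08:30.
Keiko ∩ Noor ∩ Diego: 07:45–08:30.
Keiko ∩ Noor ∩ Diego ∩ Lars: 07:45–08:30.
Keiko ∩ Noor ∩ Diego ∩ Lars ∩ Wyatt: 07:45–08:15.
Total common minutes: 30.

30 minutes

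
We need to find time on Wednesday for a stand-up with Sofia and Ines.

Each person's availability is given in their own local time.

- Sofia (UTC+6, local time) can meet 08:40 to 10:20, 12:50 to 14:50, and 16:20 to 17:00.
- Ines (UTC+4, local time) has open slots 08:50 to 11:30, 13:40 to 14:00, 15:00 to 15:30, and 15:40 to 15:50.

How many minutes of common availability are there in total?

40 minutes

Sofia → UTC: 02:40–04:20, 06:50–08:50, 10:20–11:00.
Ines → UTC: 04:50–07:30, 09:40–10:00, 11:00–11:30, 11:40–11:50.
Sofia ∩ Ines: 06:50–07:30.
Total common minutes: 40.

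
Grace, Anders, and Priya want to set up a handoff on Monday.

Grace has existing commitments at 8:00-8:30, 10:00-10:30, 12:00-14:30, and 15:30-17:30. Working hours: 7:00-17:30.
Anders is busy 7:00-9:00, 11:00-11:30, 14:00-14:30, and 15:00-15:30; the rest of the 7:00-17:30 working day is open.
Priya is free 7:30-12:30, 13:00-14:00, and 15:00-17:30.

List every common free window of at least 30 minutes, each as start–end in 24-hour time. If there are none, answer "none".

Grace free within 07:00–17:30: 07:00–08:00, 08:30–10:00, 10:30–12:00, 14:30–15:30.
Anders free within 07:00–17:30: 09:00–11:00, 11:30–14:00, 14:30–15:00, 15:30–17:30.
Grace ∩ Anders: 09:00–10:00, 10:30–11:00, 11:30–12:00, 14:30–15:00.
Grace ∩ Anders ∩ Priya: 09:00–10:00, 10:30–11:00, 11:30–12:00.
Windows ≥ 30 min: 09:00–10:00, 10:30–11:00, 11:30–12:00.

09:00–10:00, 10:30–11:00, 11:30–12:00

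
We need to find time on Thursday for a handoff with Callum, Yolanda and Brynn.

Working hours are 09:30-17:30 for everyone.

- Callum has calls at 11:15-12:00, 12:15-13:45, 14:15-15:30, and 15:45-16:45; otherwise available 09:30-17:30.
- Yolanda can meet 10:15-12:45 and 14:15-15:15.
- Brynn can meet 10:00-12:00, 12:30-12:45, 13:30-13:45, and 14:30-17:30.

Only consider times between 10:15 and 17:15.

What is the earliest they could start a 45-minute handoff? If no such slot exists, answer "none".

Callum free within 09:30–17:30: 09:30–11:15, 12:00–12:15, 13:45–14:15, 15:30–15:45, 16:45–17:30.
Callum ∩ Yolanda: 10:15–11:15, 12:00–12:15.
Callum ∩ Yolanda ∩ Brynn: 10:15–11:15.
Restricted to 10:15–17:15: 10:15–11:15.
Windows ≥ 45 min: 10:15–11:15.
Earliest such window starts at 10:15.

10:15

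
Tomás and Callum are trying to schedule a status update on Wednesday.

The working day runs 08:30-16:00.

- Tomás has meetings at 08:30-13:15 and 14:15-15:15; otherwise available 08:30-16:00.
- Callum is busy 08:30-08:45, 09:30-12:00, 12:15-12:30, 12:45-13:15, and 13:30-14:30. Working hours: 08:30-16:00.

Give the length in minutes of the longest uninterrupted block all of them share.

45 minutes

Tomás free within 08:30–16:00: 13:15–14:15, 15:15–16:00.
Callum free within 08:30–16:00: 08:45–09:30, 12:00–12:15, 12:30–12:45, 13:15–13:30, 14:30–16:00.
Tomás ∩ Callum: 13:15–13:30, 15:15–16:00.
Common window lengths: 15, 45 min; longest is 45.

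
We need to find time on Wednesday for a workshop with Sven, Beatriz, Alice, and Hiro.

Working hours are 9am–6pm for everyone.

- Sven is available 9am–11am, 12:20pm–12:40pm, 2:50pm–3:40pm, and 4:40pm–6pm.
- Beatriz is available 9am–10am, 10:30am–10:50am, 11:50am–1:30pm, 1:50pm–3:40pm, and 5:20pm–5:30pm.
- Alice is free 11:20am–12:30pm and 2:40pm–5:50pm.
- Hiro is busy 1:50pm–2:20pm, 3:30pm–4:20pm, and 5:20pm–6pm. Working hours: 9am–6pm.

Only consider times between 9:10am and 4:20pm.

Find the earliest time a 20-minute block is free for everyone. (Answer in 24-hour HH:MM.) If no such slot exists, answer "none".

14:50

Hiro free within 09:00–18:00: 09:00–13:50, 14:20–15:30, 16:20–17:20.
Sven ∩ Beatriz: 09:00–10:00, 10:30–10:50, 12:20–12:40, 14:50–15:40, 17:20–17:30.
Sven ∩ Beatriz ∩ Alice: 12:20–12:30, 14:50–15:40, 17:20–17:30.
Sven ∩ Beatriz ∩ Alice ∩ Hiro: 12:20–12:30, 14:50–15:30.
Restricted to 09:10–16:20: 12:20–12:30, 14:50–15:30.
Windows ≥ 20 min: 14:50–15:30.
Earliest such window starts at 14:50.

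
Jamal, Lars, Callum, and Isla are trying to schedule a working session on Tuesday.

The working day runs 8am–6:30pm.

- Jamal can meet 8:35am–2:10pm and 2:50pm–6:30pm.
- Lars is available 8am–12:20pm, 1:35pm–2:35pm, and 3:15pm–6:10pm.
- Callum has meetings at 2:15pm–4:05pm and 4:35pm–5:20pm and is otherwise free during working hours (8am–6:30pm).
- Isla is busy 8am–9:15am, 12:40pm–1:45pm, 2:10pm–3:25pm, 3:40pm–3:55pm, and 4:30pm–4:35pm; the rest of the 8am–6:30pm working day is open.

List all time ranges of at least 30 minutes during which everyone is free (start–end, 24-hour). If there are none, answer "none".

09:15–12:20, 17:20–18:10

Callum free within 08:00–18:30: 08:00–14:15, 16:05–16:35, 17:20–18:30.
Isla free within 08:00–18:30: 09:15–12:40, 13:45–14:10, 15:25–15:40, 15:55–16:30, 16:35–18:30.
Jamal ∩ Lars: 08:35–12:20, 13:35–14:10, 15:15–18:10.
Jamal ∩ Lars ∩ Callum: 08:35–12:20, 13:35–14:10, 16:05–16:35, 17:20–18:10.
Jamal ∩ Lars ∩ Callum ∩ Isla: 09:15–12:20, 13:45–14:10, 16:05–16:30, 17:20–18:10.
Windows ≥ 30 min: 09:15–12:20, 17:20–18:10.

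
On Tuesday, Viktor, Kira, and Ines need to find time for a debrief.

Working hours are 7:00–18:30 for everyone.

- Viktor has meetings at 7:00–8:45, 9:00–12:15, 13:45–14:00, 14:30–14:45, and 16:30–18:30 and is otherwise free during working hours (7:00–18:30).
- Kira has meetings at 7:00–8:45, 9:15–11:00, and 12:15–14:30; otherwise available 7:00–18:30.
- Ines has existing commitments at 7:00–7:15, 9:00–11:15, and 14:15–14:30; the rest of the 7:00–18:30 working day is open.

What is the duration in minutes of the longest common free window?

105 minutes

Viktor free within 07:00–18:30: 08:45–09:00, 12:15–13:45, 14:00–14:30, 14:45–16:30.
Kira free within 07:00–18:30: 08:45–09:15, 11:00–12:15, 14:30–18:30.
Ines free within 07:00–18:30: 07:15–09:00, 11:15–14:15, 14:30–18:30.
Viktor ∩ Kira: 08:45–09:00, 14:45–16:30.
Viktor ∩ Kira ∩ Ines: 08:45–09:00, 14:45–16:30.
Common window lengths: 15, 105 min; longest is 105.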